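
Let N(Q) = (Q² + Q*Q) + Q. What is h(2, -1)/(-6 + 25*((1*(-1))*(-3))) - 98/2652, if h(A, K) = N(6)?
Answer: 33349/30498 ≈ 1.0935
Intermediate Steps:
N(Q) = Q + 2*Q² (N(Q) = (Q² + Q²) + Q = 2*Q² + Q = Q + 2*Q²)
h(A, K) = 78 (h(A, K) = 6*(1 + 2*6) = 6*(1 + 12) = 6*13 = 78)
h(2, -1)/(-6 + 25*((1*(-1))*(-3))) - 98/2652 = 78/(-6 + 25*((1*(-1))*(-3))) - 98/2652 = 78/(-6 + 25*(-1*(-3))) - 98*1/2652 = 78/(-6 + 25*3) - 49/1326 = 78/(-6 + 75) - 49/1326 = 78/69 - 49/1326 = 78*(1/69) - 49/1326 = 26/23 - 49/1326 = 33349/30498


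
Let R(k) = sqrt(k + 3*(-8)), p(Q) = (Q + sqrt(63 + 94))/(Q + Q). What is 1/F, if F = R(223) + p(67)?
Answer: 134/(67 + sqrt(157) + 134*sqrt(199)) ≈ 0.068026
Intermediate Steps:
p(Q) = (Q + sqrt(157))/(2*Q) (p(Q) = (Q + sqrt(157))/((2*Q)) = (Q + sqrt(157))*(1/(2*Q)) = (Q + sqrt(157))/(2*Q))
R(k) = sqrt(-24 + k) (R(k) = sqrt(k - 24) = sqrt(-24 + k))
F = 1/2 + sqrt(199) + sqrt(157)/134 (F = sqrt(-24 + 223) + (1/2)*(67 + sqrt(157))/67 = sqrt(199) + (1/2)*(1/67)*(67 + sqrt(157)) = sqrt(199) + (1/2 + sqrt(157)/134) = 1/2 + sqrt(199) + sqrt(157)/134 ≈ 14.700)
1/F = 1/(1/2 + sqrt(199) + sqrt(157)/134)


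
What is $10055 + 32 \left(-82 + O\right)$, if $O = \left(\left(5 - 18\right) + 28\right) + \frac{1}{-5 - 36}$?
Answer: $\frac{324319}{41} \approx 7910.2$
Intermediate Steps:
$O = \frac{614}{41}$ ($O = \left(-13 + 28\right) + \frac{1}{-41} = 15 - \frac{1}{41} = \frac{614}{41} \approx 14.976$)
$10055 + 32 \left(-82 + O\right) = 10055 + 32 \left(-82 + \frac{614}{41}\right) = 10055 + 32 \left(- \frac{2748}{41}\right) = 10055 - \frac{87936}{41} = \frac{324319}{41}$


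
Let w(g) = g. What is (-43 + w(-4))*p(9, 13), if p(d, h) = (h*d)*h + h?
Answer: -72098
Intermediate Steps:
p(d, h) = h + d*h² (p(d, h) = (d*h)*h + h = d*h² + h = h + d*h²)
(-43 + w(-4))*p(9, 13) = (-43 - 4)*(13*(1 + 9*13)) = -611*(1 + 117) = -611*118 = -47*1534 = -72098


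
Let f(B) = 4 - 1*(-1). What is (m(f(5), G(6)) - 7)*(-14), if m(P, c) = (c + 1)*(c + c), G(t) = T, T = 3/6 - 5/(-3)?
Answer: -847/9 ≈ -94.111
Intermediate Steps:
f(B) = 5 (f(B) = 4 + 1 = 5)
T = 13/6 (T = 3*(⅙) - 5*(-⅓) = ½ + 5/3 = 13/6 ≈ 2.1667)
G(t) = 13/6
m(P, c) = 2*c*(1 + c) (m(P, c) = (1 + c)*(2*c) = 2*c*(1 + c))
(m(f(5), G(6)) - 7)*(-14) = (2*(13/6)*(1 + 13/6) - 7)*(-14) = (2*(13/6)*(19/6) - 7)*(-14) = (247/18 - 7)*(-14) = (121/18)*(-14) = -847/9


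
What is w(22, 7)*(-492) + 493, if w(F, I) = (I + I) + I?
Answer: -9839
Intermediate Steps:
w(F, I) = 3*I (w(F, I) = 2*I + I = 3*I)
w(22, 7)*(-492) + 493 = (3*7)*(-492) + 493 = 21*(-492) + 493 = -10332 + 493 = -9839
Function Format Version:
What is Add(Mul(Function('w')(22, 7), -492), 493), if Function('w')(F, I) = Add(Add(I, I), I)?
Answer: -9839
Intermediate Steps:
Function('w')(F, I) = Mul(3, I) (Function('w')(F, I) = Add(Mul(2, I), I) = Mul(3, I))
Add(Mul(Function('w')(22, 7), -492), 493) = Add(Mul(Mul(3, 7), -492), 493) = Add(Mul(21, -492), 493) = Add(-10332, 493) = -9839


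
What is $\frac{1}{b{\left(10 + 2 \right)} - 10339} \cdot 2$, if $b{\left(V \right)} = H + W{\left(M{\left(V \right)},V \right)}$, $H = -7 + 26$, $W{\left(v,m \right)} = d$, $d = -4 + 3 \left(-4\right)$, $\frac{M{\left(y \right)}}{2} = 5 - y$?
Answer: $- \frac{1}{5168} \approx -0.0001935$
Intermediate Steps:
$M{\left(y \right)} = 10 - 2 y$ ($M{\left(y \right)} = 2 \left(5 - y\right) = 10 - 2 y$)
$d = -16$ ($d = -4 - 12 = -16$)
$W{\left(v,m \right)} = -16$
$H = 19$
$b{\left(V \right)} = 3$ ($b{\left(V \right)} = 19 - 16 = 3$)
$\frac{1}{b{\left(10 + 2 \right)} - 10339} \cdot 2 = \frac{1}{3 - 10339} \cdot 2 = \frac{1}{-10336} \cdot 2 = \left(- \frac{1}{10336}\right) 2 = - \frac{1}{5168}$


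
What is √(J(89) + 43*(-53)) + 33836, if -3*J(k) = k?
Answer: 33836 + I*√20778/3 ≈ 33836.0 + 48.049*I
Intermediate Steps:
J(k) = -k/3
√(J(89) + 43*(-53)) + 33836 = √(-⅓*89 + 43*(-53)) + 33836 = √(-89/3 - 2279) + 33836 = √(-6926/3) + 33836 = I*√20778/3 + 33836 = 33836 + I*√20778/3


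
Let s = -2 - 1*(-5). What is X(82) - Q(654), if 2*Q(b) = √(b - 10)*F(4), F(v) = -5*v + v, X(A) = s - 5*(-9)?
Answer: 48 + 16*√161 ≈ 251.02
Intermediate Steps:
s = 3 (s = -2 + 5 = 3)
X(A) = 48 (X(A) = 3 - 5*(-9) = 3 + 45 = 48)
F(v) = -4*v
Q(b) = -8*√(-10 + b) (Q(b) = (√(b - 10)*(-4*4))/2 = (√(-10 + b)*(-16))/2 = (-16*√(-10 + b))/2 = -8*√(-10 + b))
X(82) - Q(654) = 48 - (-8)*√(-10 + 654) = 48 - (-8)*√644 = 48 - (-8)*2*√161 = 48 - (-16)*√161 = 48 + 16*√161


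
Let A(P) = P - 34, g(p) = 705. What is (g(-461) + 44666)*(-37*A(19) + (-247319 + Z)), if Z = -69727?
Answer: -14359513161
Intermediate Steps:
A(P) = -34 + P
(g(-461) + 44666)*(-37*A(19) + (-247319 + Z)) = (705 + 44666)*(-37*(-34 + 19) + (-247319 - 69727)) = 45371*(-37*(-15) - 317046) = 45371*(555 - 317046) = 45371*(-316491) = -14359513161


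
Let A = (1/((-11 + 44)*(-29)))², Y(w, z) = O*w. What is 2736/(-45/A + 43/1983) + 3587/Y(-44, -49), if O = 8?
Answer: -2290252361405/224745910048 ≈ -10.190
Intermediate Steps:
Y(w, z) = 8*w
A = 1/915849 (A = (-1/29/33)² = ((1/33)*(-1/29))² = (-1/957)² = 1/915849 ≈ 1.0919e-6)
2736/(-45/A + 43/1983) + 3587/Y(-44, -49) = 2736/(-45/1/915849 + 43/1983) + 3587/((8*(-44))) = 2736/(-45*915849 + 43*(1/1983)) + 3587/(-352) = 2736/(-41213205 + 43/1983) + 3587*(-1/352) = 2736/(-81725785472/1983) - 3587/352 = 2736*(-1983/81725785472) - 3587/352 = -339093/5107861592 - 3587/352 = -2290252361405/224745910048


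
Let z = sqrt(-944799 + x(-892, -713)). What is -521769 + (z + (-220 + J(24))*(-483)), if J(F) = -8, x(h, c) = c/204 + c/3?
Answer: -411645 + I*sqrt(1092466427)/34 ≈ -4.1165e+5 + 972.13*I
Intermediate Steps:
x(h, c) = 23*c/68 (x(h, c) = c*(1/204) + c*(1/3) = c/204 + c/3 = 23*c/68)
z = I*sqrt(1092466427)/34 (z = sqrt(-944799 + (23/68)*(-713)) = sqrt(-944799 - 16399/68) = sqrt(-64262731/68) = I*sqrt(1092466427)/34 ≈ 972.13*I)
-521769 + (z + (-220 + J(24))*(-483)) = -521769 + (I*sqrt(1092466427)/34 + (-220 - 8)*(-483)) = -521769 + (I*sqrt(1092466427)/34 - 228*(-483)) = -521769 + (I*sqrt(1092466427)/34 + 110124) = -521769 + (110124 + I*sqrt(1092466427)/34) = -411645 + I*sqrt(1092466427)/34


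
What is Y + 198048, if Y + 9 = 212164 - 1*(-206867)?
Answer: 617070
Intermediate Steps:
Y = 419022 (Y = -9 + (212164 - 1*(-206867)) = -9 + (212164 + 206867) = -9 + 419031 = 419022)
Y + 198048 = 419022 + 198048 = 617070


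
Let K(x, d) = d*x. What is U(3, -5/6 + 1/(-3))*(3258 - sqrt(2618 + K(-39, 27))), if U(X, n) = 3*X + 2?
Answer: 35838 - 11*sqrt(1565) ≈ 35403.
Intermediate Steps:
U(X, n) = 2 + 3*X
U(3, -5/6 + 1/(-3))*(3258 - sqrt(2618 + K(-39, 27))) = (2 + 3*3)*(3258 - sqrt(2618 + 27*(-39))) = (2 + 9)*(3258 - sqrt(2618 - 1053)) = 11*(3258 - sqrt(1565)) = 35838 - 11*sqrt(1565)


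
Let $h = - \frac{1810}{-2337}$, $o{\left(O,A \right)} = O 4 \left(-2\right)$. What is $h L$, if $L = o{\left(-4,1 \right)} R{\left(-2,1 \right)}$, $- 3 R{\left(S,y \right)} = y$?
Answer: $- \frac{57920}{7011} \approx -8.2613$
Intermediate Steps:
$R{\left(S,y \right)} = - \frac{y}{3}$
$o{\left(O,A \right)} = - 8 O$ ($o{\left(O,A \right)} = 4 O \left(-2\right) = - 8 O$)
$L = - \frac{32}{3}$ ($L = \left(-8\right) \left(-4\right) \left(\left(- \frac{1}{3}\right) 1\right) = 32 \left(- \frac{1}{3}\right) = - \frac{32}{3} \approx -10.667$)
$h = \frac{1810}{2337}$ ($h = \left(-1810\right) \left(- \frac{1}{2337}\right) = \frac{1810}{2337} \approx 0.7745$)
$h L = \frac{1810}{2337} \left(- \frac{32}{3}\right) = - \frac{57920}{7011}$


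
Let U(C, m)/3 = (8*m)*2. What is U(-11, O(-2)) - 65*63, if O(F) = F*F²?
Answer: -4479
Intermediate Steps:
O(F) = F³
U(C, m) = 48*m (U(C, m) = 3*((8*m)*2) = 3*(16*m) = 48*m)
U(-11, O(-2)) - 65*63 = 48*(-2)³ - 65*63 = 48*(-8) - 4095 = -384 - 4095 = -4479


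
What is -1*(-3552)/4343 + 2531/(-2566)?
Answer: -1877701/11144138 ≈ -0.16849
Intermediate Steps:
-1*(-3552)/4343 + 2531/(-2566) = 3552*(1/4343) + 2531*(-1/2566) = 3552/4343 - 2531/2566 = -1877701/11144138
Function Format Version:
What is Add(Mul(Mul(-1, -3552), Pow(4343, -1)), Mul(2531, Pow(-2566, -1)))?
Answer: Rational(-1877701, 11144138) ≈ -0.16849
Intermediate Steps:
Add(Mul(Mul(-1, -3552), Pow(4343, -1)), Mul(2531, Pow(-2566, -1))) = Add(Mul(3552, Rational(1, 4343)), Mul(2531, Rational(-1, 2566))) = Add(Rational(3552, 4343), Rational(-2531, 2566)) = Rational(-1877701, 11144138)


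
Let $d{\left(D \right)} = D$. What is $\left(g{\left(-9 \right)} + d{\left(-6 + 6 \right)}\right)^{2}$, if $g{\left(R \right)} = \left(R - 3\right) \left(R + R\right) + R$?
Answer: $42849$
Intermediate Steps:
$g{\left(R \right)} = R + 2 R \left(-3 + R\right)$ ($g{\left(R \right)} = \left(-3 + R\right) 2 R + R = 2 R \left(-3 + R\right) + R = R + 2 R \left(-3 + R\right)$)
$\left(g{\left(-9 \right)} + d{\left(-6 + 6 \right)}\right)^{2} = \left(- 9 \left(-5 + 2 \left(-9\right)\right) + \left(-6 + 6\right)\right)^{2} = \left(- 9 \left(-5 - 18\right) + 0\right)^{2} = \left(\left(-9\right) \left(-23\right) + 0\right)^{2} = \left(207 + 0\right)^{2} = 207^{2} = 42849$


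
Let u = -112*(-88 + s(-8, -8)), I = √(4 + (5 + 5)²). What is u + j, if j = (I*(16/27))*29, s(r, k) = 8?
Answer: 8960 + 928*√26/27 ≈ 9135.3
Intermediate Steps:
I = 2*√26 (I = √(4 + 10²) = √(4 + 100) = √104 = 2*√26 ≈ 10.198)
u = 8960 (u = -112*(-88 + 8) = -112*(-80) = 8960)
j = 928*√26/27 (j = ((2*√26)*(16/27))*29 = (32*√26/27)*29 = 928*√26/27 ≈ 175.26)
u + j = 8960 + 928*√26/27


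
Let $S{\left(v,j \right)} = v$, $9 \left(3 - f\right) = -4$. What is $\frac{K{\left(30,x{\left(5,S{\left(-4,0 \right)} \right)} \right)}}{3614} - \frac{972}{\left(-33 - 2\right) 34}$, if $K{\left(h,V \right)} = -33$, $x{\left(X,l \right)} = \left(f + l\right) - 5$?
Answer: $\frac{1736769}{2150330} \approx 0.80768$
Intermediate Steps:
$f = \frac{31}{9}$ ($f = 3 - - \frac{4}{9} = 3 + \frac{4}{9} = \frac{31}{9} \approx 3.4444$)
$x{\left(X,l \right)} = - \frac{14}{9} + l$ ($x{\left(X,l \right)} = \left(\frac{31}{9} + l\right) - 5 = - \frac{14}{9} + l$)
$\frac{K{\left(30,x{\left(5,S{\left(-4,0 \right)} \right)} \right)}}{3614} - \frac{972}{\left(-33 - 2\right) 34} = - \frac{33}{3614} - \frac{972}{\left(-33 - 2\right) 34} = \left(-33\right) \frac{1}{3614} - \frac{972}{\left(-35\right) 34} = - \frac{33}{3614} - \frac{972}{-1190} = - \frac{33}{3614} - - \frac{486}{595} = - \frac{33}{3614} + \frac{486}{595} = \frac{1736769}{2150330}$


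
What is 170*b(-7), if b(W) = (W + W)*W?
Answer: 16660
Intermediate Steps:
b(W) = 2*W² (b(W) = (2*W)*W = 2*W²)
170*b(-7) = 170*(2*(-7)²) = 170*(2*49) = 170*98 = 16660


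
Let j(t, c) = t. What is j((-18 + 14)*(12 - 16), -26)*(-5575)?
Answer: -89200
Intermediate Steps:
j((-18 + 14)*(12 - 16), -26)*(-5575) = ((-18 + 14)*(12 - 16))*(-5575) = -4*(-4)*(-5575) = 16*(-5575) = -89200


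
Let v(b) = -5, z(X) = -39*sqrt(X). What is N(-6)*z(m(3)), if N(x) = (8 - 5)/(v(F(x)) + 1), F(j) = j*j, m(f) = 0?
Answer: 0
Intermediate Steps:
F(j) = j**2
N(x) = -3/4 (N(x) = (8 - 5)/(-5 + 1) = 3/(-4) = 3*(-1/4) = -3/4)
N(-6)*z(m(3)) = -(-117)*sqrt(0)/4 = -(-117)*0/4 = -3/4*0 = 0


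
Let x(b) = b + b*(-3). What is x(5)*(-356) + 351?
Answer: 3911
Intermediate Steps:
x(b) = -2*b (x(b) = b - 3*b = -2*b)
x(5)*(-356) + 351 = -2*5*(-356) + 351 = -10*(-356) + 351 = 3560 + 351 = 3911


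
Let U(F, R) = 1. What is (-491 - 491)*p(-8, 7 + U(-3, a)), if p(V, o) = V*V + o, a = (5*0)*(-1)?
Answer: -70704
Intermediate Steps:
a = 0 (a = 0*(-1) = 0)
p(V, o) = o + V**2 (p(V, o) = V**2 + o = o + V**2)
(-491 - 491)*p(-8, 7 + U(-3, a)) = (-491 - 491)*((7 + 1) + (-8)**2) = -982*(8 + 64) = -982*72 = -70704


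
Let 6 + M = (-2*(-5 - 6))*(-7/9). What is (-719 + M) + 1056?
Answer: 2825/9 ≈ 313.89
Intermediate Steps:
M = -208/9 (M = -6 + (-2*(-5 - 6))*(-7/9) = -6 + (-2*(-11))*(-7*⅑) = -6 + 22*(-7/9) = -6 - 154/9 = -208/9 ≈ -23.111)
(-719 + M) + 1056 = (-719 - 208/9) + 1056 = -6679/9 + 1056 = 2825/9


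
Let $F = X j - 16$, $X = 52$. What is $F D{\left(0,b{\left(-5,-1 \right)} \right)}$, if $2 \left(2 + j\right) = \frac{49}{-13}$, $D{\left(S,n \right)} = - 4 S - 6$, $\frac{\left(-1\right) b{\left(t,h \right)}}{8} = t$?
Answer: $1308$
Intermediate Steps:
$b{\left(t,h \right)} = - 8 t$
$D{\left(S,n \right)} = -6 - 4 S$
$j = - \frac{101}{26}$ ($j = -2 + \frac{49 \frac{1}{-13}}{2} = -2 + \frac{49 \left(- \frac{1}{13}\right)}{2} = -2 + \frac{1}{2} \left(- \frac{49}{13}\right) = -2 - \frac{49}{26} = - \frac{101}{26} \approx -3.8846$)
$F = -218$ ($F = 52 \left(- \frac{101}{26}\right) - 16 = -202 - 16 = -218$)
$F D{\left(0,b{\left(-5,-1 \right)} \right)} = - 218 \left(-6 - 0\right) = - 218 \left(-6 + 0\right) = \left(-218\right) \left(-6\right) = 1308$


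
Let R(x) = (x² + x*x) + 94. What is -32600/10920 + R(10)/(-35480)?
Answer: -14498231/4843020 ≈ -2.9936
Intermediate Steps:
R(x) = 94 + 2*x² (R(x) = (x² + x²) + 94 = 2*x² + 94 = 94 + 2*x²)
-32600/10920 + R(10)/(-35480) = -32600/10920 + (94 + 2*10²)/(-35480) = -32600*1/10920 + (94 + 2*100)*(-1/35480) = -815/273 + (94 + 200)*(-1/35480) = -815/273 + 294*(-1/35480) = -815/273 - 147/17740 = -14498231/4843020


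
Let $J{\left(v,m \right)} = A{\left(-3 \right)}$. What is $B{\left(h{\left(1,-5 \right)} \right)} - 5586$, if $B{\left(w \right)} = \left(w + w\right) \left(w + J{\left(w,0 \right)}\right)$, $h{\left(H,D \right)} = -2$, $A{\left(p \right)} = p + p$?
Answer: $-5554$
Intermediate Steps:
$A{\left(p \right)} = 2 p$
$J{\left(v,m \right)} = -6$ ($J{\left(v,m \right)} = 2 \left(-3\right) = -6$)
$B{\left(w \right)} = 2 w \left(-6 + w\right)$ ($B{\left(w \right)} = \left(w + w\right) \left(w - 6\right) = 2 w \left(-6 + w\right)$)
$B{\left(h{\left(1,-5 \right)} \right)} - 5586 = 2 \left(-2\right) \left(-6 - 2\right) - 5586 = 2 \left(-2\right) \left(-8\right) - 5586 = 32 - 5586 = -5554$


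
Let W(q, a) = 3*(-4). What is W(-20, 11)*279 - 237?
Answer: -3585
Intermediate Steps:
W(q, a) = -12
W(-20, 11)*279 - 237 = -12*279 - 237 = -3348 - 237 = -3585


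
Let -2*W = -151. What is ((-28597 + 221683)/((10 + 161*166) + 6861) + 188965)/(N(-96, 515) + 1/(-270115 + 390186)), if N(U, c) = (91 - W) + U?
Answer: -169402842507458/72164224457 ≈ -2347.5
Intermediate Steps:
W = 151/2 (W = -½*(-151) = 151/2 ≈ 75.500)
N(U, c) = 31/2 + U (N(U, c) = (91 - 1*151/2) + U = (91 - 151/2) + U = 31/2 + U)
((-28597 + 221683)/((10 + 161*166) + 6861) + 188965)/(N(-96, 515) + 1/(-270115 + 390186)) = ((-28597 + 221683)/((10 + 161*166) + 6861) + 188965)/((31/2 - 96) + 1/(-270115 + 390186)) = (193086/((10 + 26726) + 6861) + 188965)/(-161/2 + 1/120071) = (193086/(26736 + 6861) + 188965)/(-161/2 + 1/120071) = (193086/33597 + 188965)/(-19331429/240142) = (193086*(1/33597) + 188965)*(-240142/19331429) = (21454/3733 + 188965)*(-240142/19331429) = (705427799/3733)*(-240142/19331429) = -169402842507458/72164224457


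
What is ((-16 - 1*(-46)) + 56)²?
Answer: 7396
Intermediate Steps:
((-16 - 1*(-46)) + 56)² = ((-16 + 46) + 56)² = (30 + 56)² = 86² = 7396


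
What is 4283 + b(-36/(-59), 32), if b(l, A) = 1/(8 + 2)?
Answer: 42831/10 ≈ 4283.1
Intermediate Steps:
b(l, A) = ⅒ (b(l, A) = 1/10 = ⅒)
4283 + b(-36/(-59), 32) = 4283 + ⅒ = 42831/10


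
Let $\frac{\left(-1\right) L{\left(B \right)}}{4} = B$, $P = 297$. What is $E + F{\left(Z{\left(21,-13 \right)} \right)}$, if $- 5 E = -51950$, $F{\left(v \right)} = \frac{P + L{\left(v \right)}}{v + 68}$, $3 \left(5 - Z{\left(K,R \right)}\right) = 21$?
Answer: $\frac{686045}{66} \approx 10395.0$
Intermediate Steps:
$L{\left(B \right)} = - 4 B$
$Z{\left(K,R \right)} = -2$ ($Z{\left(K,R \right)} = 5 - 7 = -2$)
$F{\left(v \right)} = \frac{297 - 4 v}{68 + v}$ ($F{\left(v \right)} = \frac{297 - 4 v}{v + 68} = \frac{297 - 4 v}{68 + v}$)
$E = 10390$ ($E = \left(- \frac{1}{5}\right) \left(-51950\right) = 10390$)
$E + F{\left(Z{\left(21,-13 \right)} \right)} = 10390 + \frac{297 - -8}{68 - 2} = 10390 + \frac{297 + 8}{66} = 10390 + \frac{1}{66} \cdot 305 = 10390 + \frac{305}{66} = \frac{686045}{66}$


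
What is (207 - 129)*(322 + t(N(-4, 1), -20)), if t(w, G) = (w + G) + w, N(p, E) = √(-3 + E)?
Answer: 23556 + 156*I*√2 ≈ 23556.0 + 220.62*I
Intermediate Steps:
t(w, G) = G + 2*w (t(w, G) = (G + w) + w = G + 2*w)
(207 - 129)*(322 + t(N(-4, 1), -20)) = (207 - 129)*(322 + (-20 + 2*√(-3 + 1))) = 78*(322 + (-20 + 2*√(-2))) = 78*(322 + (-20 + 2*(I*√2))) = 78*(322 + (-20 + 2*I*√2)) = 78*(302 + 2*I*√2) = 23556 + 156*I*√2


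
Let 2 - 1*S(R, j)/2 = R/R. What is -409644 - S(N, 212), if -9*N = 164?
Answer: -409646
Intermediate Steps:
N = -164/9 (N = -1/9*164 = -164/9 ≈ -18.222)
S(R, j) = 2 (S(R, j) = 4 - 2*R/R = 4 - 2*1 = 4 - 2 = 2)
-409644 - S(N, 212) = -409644 - 1*2 = -409644 - 2 = -409646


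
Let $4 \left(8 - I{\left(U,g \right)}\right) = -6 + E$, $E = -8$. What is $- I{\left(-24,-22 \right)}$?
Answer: $- \frac{23}{2} \approx -11.5$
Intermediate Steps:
$I{\left(U,g \right)} = \frac{23}{2}$ ($I{\left(U,g \right)} = 8 - \frac{-6 - 8}{4} = 8 - - \frac{7}{2} = 8 + \frac{7}{2} = \frac{23}{2}$)
$- I{\left(-24,-22 \right)} = \left(-1\right) \frac{23}{2} = - \frac{23}{2}$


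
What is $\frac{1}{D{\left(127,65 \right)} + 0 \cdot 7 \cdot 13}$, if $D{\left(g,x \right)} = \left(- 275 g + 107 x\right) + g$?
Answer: $- \frac{1}{27843} \approx -3.5916 \cdot 10^{-5}$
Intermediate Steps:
$D{\left(g,x \right)} = - 274 g + 107 x$
$\frac{1}{D{\left(127,65 \right)} + 0 \cdot 7 \cdot 13} = \frac{1}{\left(\left(-274\right) 127 + 107 \cdot 65\right) + 0 \cdot 7 \cdot 13} = \frac{1}{\left(-34798 + 6955\right) + 0 \cdot 13} = \frac{1}{-27843 + 0} = \frac{1}{-27843} = - \frac{1}{27843}$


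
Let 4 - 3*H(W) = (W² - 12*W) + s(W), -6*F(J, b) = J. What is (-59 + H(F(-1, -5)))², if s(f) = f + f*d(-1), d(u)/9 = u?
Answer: 37319881/11664 ≈ 3199.6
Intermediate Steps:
d(u) = 9*u
F(J, b) = -J/6
s(f) = -8*f (s(f) = f + f*(9*(-1)) = f + f*(-9) = f - 9*f = -8*f)
H(W) = 4/3 - W²/3 + 20*W/3 (H(W) = 4/3 - ((W² - 12*W) - 8*W)/3 = 4/3 - (W² - 20*W)/3 = 4/3 + (-W²/3 + 20*W/3) = 4/3 - W²/3 + 20*W/3)
(-59 + H(F(-1, -5)))² = (-59 + (4/3 - (-⅙*(-1))²/3 + 20*(-⅙*(-1))/3))² = (-59 + (4/3 - (⅙)²/3 + (20/3)*(⅙)))² = (-59 + (4/3 - ⅓*1/36 + 10/9))² = (-59 + (4/3 - 1/108 + 10/9))² = (-59 + 263/108)² = (-6109/108)² = 37319881/11664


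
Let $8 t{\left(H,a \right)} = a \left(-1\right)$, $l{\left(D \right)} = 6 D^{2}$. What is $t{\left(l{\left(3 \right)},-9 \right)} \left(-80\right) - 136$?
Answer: $-226$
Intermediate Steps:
$t{\left(H,a \right)} = - \frac{a}{8}$ ($t{\left(H,a \right)} = \frac{a \left(-1\right)}{8} = \frac{\left(-1\right) a}{8} = - \frac{a}{8}$)
$t{\left(l{\left(3 \right)},-9 \right)} \left(-80\right) - 136 = \left(- \frac{1}{8}\right) \left(-9\right) \left(-80\right) - 136 = \frac{9}{8} \left(-80\right) - 136 = -90 - 136 = -226$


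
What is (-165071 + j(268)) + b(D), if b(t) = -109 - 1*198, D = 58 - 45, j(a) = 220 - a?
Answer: -165426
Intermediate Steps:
D = 13
b(t) = -307 (b(t) = -109 - 198 = -307)
(-165071 + j(268)) + b(D) = (-165071 + (220 - 1*268)) - 307 = (-165071 + (220 - 268)) - 307 = (-165071 - 48) - 307 = -165119 - 307 = -165426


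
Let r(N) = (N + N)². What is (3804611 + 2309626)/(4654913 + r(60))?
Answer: 6114237/4669313 ≈ 1.3095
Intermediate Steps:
r(N) = 4*N² (r(N) = (2*N)² = 4*N²)
(3804611 + 2309626)/(4654913 + r(60)) = (3804611 + 2309626)/(4654913 + 4*60²) = 6114237/(4654913 + 4*3600) = 6114237/(4654913 + 14400) = 6114237/4669313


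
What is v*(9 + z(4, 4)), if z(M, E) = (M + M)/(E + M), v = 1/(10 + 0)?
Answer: 1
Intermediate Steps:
v = 1/10 ≈ 0.10000
z(M, E) = 2*M/(E + M) (z(M, E) = (2*M)/(E + M) = 2*M/(E + M))
v*(9 + z(4, 4)) = (9 + 2*4/(4 + 4))/10 = (9 + 2*4/8)/10 = (9 + 2*4*(1/8))/10 = (9 + 1)/10 = (1/10)*10 = 1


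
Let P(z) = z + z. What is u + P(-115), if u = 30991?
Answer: 30761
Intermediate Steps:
P(z) = 2*z
u + P(-115) = 30991 + 2*(-115) = 30991 - 230 = 30761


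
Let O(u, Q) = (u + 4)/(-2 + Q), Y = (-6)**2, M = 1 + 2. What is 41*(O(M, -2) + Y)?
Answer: 5617/4 ≈ 1404.3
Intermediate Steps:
M = 3
Y = 36
O(u, Q) = (4 + u)/(-2 + Q)
41*(O(M, -2) + Y) = 41*((4 + 3)/(-2 - 2) + 36) = 41*(7/(-4) + 36) = 41*(-1/4*7 + 36) = 41*(-7/4 + 36) = 41*(137/4) = 5617/4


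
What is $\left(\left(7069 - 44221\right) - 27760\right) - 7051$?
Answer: $-71963$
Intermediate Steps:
$\left(\left(7069 - 44221\right) - 27760\right) - 7051 = \left(-37152 - 27760\right) - 7051 = -64912 - 7051 = -71963$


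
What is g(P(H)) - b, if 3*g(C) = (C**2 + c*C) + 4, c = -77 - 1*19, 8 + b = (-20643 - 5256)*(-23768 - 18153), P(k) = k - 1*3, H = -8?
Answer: -3257134732/3 ≈ -1.0857e+9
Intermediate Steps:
P(k) = -3 + k (P(k) = k - 3 = -3 + k)
b = 1085711971 (b = -8 + (-20643 - 5256)*(-23768 - 18153) = -8 - 25899*(-41921) = -8 + 1085711979 = 1085711971)
c = -96 (c = -77 - 19 = -96)
g(C) = 4/3 - 32*C + C**2/3 (g(C) = ((C**2 - 96*C) + 4)/3 = (4 + C**2 - 96*C)/3 = 4/3 - 32*C + C**2/3)
g(P(H)) - b = (4/3 - 32*(-3 - 8) + (-3 - 8)**2/3) - 1*1085711971 = (4/3 - 32*(-11) + (1/3)*(-11)**2) - 1085711971 = (4/3 + 352 + (1/3)*121) - 1085711971 = (4/3 + 352 + 121/3) - 1085711971 = 1181/3 - 1085711971 = -3257134732/3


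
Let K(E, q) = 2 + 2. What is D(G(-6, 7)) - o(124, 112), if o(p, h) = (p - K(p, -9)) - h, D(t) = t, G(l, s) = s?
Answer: -1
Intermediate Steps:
K(E, q) = 4
o(p, h) = -4 + p - h (o(p, h) = (p - 1*4) - h = (p - 4) - h = (-4 + p) - h = -4 + p - h)
D(G(-6, 7)) - o(124, 112) = 7 - (-4 + 124 - 1*112) = 7 - (-4 + 124 - 112) = 7 - 1*8 = 7 - 8 = -1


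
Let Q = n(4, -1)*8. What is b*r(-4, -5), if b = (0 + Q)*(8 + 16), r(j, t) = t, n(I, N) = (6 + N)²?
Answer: -24000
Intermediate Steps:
Q = 200 (Q = (6 - 1)²*8 = 5²*8 = 25*8 = 200)
b = 4800 (b = (0 + 200)*(8 + 16) = 200*24 = 4800)
b*r(-4, -5) = 4800*(-5) = -24000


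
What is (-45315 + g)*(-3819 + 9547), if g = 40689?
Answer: -26497728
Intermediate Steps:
(-45315 + g)*(-3819 + 9547) = (-45315 + 40689)*(-3819 + 9547) = -4626*5728 = -26497728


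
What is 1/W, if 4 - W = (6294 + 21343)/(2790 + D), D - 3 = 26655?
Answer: 29448/90155 ≈ 0.32664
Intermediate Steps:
D = 26658 (D = 3 + 26655 = 26658)
W = 90155/29448 (W = 4 - (6294 + 21343)/(2790 + 26658) = 4 - 27637/29448 = 90155/29448 ≈ 3.0615)
1/W = 1/(90155/29448) = 29448/90155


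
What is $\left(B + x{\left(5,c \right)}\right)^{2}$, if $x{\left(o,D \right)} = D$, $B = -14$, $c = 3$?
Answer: $121$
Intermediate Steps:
$\left(B + x{\left(5,c \right)}\right)^{2} = \left(-14 + 3\right)^{2} = \left(-11\right)^{2} = 121$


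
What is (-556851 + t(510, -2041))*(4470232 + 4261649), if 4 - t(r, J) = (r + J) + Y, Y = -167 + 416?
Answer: -4851127467765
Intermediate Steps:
Y = 249
t(r, J) = -245 - J - r (t(r, J) = 4 - ((r + J) + 249) = 4 - ((J + r) + 249) = 4 - (249 + J + r) = 4 + (-249 - J - r) = -245 - J - r)
(-556851 + t(510, -2041))*(4470232 + 4261649) = (-556851 + (-245 - 1*(-2041) - 1*510))*(4470232 + 4261649) = (-556851 + (-245 + 2041 - 510))*8731881 = (-556851 + 1286)*8731881 = -555565*8731881 = -4851127467765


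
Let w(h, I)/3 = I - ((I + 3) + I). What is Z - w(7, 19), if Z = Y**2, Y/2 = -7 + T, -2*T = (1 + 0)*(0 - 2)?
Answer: 210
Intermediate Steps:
T = 1 (T = -(1 + 0)*(0 - 2)/2 = -(-2)/2 = -1/2*(-2) = 1)
Y = -12 (Y = 2*(-7 + 1) = 2*(-6) = -12)
w(h, I) = -9 - 3*I (w(h, I) = 3*(I - ((I + 3) + I)) = 3*(I - ((3 + I) + I)) = 3*(I - (3 + 2*I)) = 3*(I + (-3 - 2*I)) = 3*(-3 - I) = -9 - 3*I)
Z = 144 (Z = (-12)**2 = 144)
Z - w(7, 19) = 144 - (-9 - 3*19) = 144 - (-9 - 57) = 144 - 1*(-66) = 144 + 66 = 210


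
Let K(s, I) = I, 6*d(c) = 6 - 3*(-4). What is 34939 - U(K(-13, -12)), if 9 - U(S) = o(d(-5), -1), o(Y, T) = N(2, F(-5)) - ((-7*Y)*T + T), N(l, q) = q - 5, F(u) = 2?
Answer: 34907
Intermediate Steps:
d(c) = 3 (d(c) = (6 - 3*(-4))/6 = (6 + 12)/6 = (⅙)*18 = 3)
N(l, q) = -5 + q
o(Y, T) = -3 - T + 7*T*Y (o(Y, T) = (-5 + 2) - ((-7*Y)*T + T) = -3 - (-7*T*Y + T) = -3 - (T - 7*T*Y) = -3 + (-T + 7*T*Y) = -3 - T + 7*T*Y)
U(S) = 32 (U(S) = 9 - (-3 - 1*(-1) + 7*(-1)*3) = 9 - (-3 + 1 - 21) = 9 - 1*(-23) = 9 + 23 = 32)
34939 - U(K(-13, -12)) = 34939 - 1*32 = 34939 - 32 = 34907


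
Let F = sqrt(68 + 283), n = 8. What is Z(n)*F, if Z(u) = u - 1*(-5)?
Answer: 39*sqrt(39) ≈ 243.55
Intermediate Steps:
Z(u) = 5 + u (Z(u) = u + 5 = 5 + u)
F = 3*sqrt(39) (F = sqrt(351) = 3*sqrt(39) ≈ 18.735)
Z(n)*F = (5 + 8)*(3*sqrt(39)) = 13*(3*sqrt(39)) = 39*sqrt(39)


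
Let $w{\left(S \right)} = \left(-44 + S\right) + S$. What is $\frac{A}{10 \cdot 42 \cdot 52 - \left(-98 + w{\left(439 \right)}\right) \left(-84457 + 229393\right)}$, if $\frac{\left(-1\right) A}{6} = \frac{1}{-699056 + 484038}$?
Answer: $- \frac{1}{3821982793168} \approx -2.6164 \cdot 10^{-13}$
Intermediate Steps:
$w{\left(S \right)} = -44 + 2 S$
$A = \frac{3}{107509}$ ($A = - \frac{6}{-699056 + 484038} = - \frac{6}{-215018} = \left(-6\right) \left(- \frac{1}{215018}\right) = \frac{3}{107509} \approx 2.7905 \cdot 10^{-5}$)
$\frac{A}{10 \cdot 42 \cdot 52 - \left(-98 + w{\left(439 \right)}\right) \left(-84457 + 229393\right)} = \frac{3}{107509 \left(10 \cdot 42 \cdot 52 - \left(-98 + \left(-44 + 2 \cdot 439\right)\right) \left(-84457 + 229393\right)\right)} = \frac{3}{107509 \left(420 \cdot 52 - \left(-98 + \left(-44 + 878\right)\right) 144936\right)} = \frac{3}{107509 \left(21840 - \left(-98 + 834\right) 144936\right)} = \frac{3}{107509 \left(21840 - 736 \cdot 144936\right)} = \frac{3}{107509 \left(21840 - 106672896\right)} = \frac{3}{107509 \left(-106651056\right)} = \frac{3}{107509} \left(- \frac{1}{106651056}\right) = - \frac{1}{3821982793168}$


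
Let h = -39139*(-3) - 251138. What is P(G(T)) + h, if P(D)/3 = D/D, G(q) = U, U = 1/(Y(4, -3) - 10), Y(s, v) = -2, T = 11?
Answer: -133718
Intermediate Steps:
U = -1/12 (U = 1/(-2 - 10) = 1/(-12) = -1/12 ≈ -0.083333)
G(q) = -1/12
P(D) = 3 (P(D) = 3*(D/D) = 3*1 = 3)
h = -133721 (h = 117417 - 251138 = -133721)
P(G(T)) + h = 3 - 133721 = -133718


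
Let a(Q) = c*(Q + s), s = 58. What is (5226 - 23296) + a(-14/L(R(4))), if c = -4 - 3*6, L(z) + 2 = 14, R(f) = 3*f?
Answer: -57961/3 ≈ -19320.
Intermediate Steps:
L(z) = 12 (L(z) = -2 + 14 = 12)
c = -22 (c = -4 - 18 = -22)
a(Q) = -1276 - 22*Q (a(Q) = -22*(Q + 58) = -22*(58 + Q) = -1276 - 22*Q)
(5226 - 23296) + a(-14/L(R(4))) = (5226 - 23296) + (-1276 - (-308)/12) = -18070 + (-1276 - (-308)/12) = -18070 + (-1276 - 22*(-7/6)) = -18070 + (-1276 + 77/3) = -18070 - 3751/3 = -57961/3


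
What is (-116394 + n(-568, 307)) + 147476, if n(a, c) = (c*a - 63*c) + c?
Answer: -162328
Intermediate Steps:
n(a, c) = -62*c + a*c (n(a, c) = (a*c - 63*c) + c = (-63*c + a*c) + c = -62*c + a*c)
(-116394 + n(-568, 307)) + 147476 = (-116394 + 307*(-62 - 568)) + 147476 = (-116394 + 307*(-630)) + 147476 = (-116394 - 193410) + 147476 = -309804 + 147476 = -162328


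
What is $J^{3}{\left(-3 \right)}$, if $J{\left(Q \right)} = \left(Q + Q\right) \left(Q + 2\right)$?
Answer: $216$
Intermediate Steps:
$J{\left(Q \right)} = 2 Q \left(2 + Q\right)$
$J^{3}{\left(-3 \right)} = \left(2 \left(-3\right) \left(2 - 3\right)\right)^{3} = \left(2 \left(-3\right) \left(-1\right)\right)^{3} = 6^{3} = 216$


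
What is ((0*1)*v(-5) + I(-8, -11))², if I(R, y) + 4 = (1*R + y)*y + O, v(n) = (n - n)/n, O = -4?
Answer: 40401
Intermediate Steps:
v(n) = 0 (v(n) = 0/n = 0)
I(R, y) = -8 + y*(R + y) (I(R, y) = -4 + ((1*R + y)*y - 4) = -4 + ((R + y)*y - 4) = -4 + (y*(R + y) - 4) = -4 + (-4 + y*(R + y)) = -8 + y*(R + y))
((0*1)*v(-5) + I(-8, -11))² = ((0*1)*0 + (-8 + (-11)² - 8*(-11)))² = (0*0 + (-8 + 121 + 88))² = (0 + 201)² = 201² = 40401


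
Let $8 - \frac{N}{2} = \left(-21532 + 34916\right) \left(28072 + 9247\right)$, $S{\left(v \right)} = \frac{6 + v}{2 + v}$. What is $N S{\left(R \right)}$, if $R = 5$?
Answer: $- \frac{10988504736}{7} \approx -1.5698 \cdot 10^{9}$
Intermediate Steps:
$S{\left(v \right)} = \frac{6 + v}{2 + v}$
$N = -998954976$ ($N = 16 - 2 \left(-21532 + 34916\right) \left(28072 + 9247\right) = 16 - 2 \cdot 13384 \cdot 37319 = 16 - 998954992 = -998954976$)
$N S{\left(R \right)} = - 998954976 \frac{6 + 5}{2 + 5} = - 998954976 \cdot \frac{1}{7} \cdot 11 = \left(-998954976\right) \frac{11}{7} = - \frac{10988504736}{7}$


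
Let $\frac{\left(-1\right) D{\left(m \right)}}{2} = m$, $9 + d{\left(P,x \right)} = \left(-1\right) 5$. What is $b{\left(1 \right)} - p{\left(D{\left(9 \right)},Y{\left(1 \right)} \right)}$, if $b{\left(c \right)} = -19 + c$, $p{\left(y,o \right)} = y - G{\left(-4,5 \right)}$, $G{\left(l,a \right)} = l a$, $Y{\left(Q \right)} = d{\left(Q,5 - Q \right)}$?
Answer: $-20$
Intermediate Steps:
$d{\left(P,x \right)} = -14$ ($d{\left(P,x \right)} = -9 - 5 = -14$)
$Y{\left(Q \right)} = -14$
$D{\left(m \right)} = - 2 m$
$G{\left(l,a \right)} = a l$
$p{\left(y,o \right)} = 20 + y$ ($p{\left(y,o \right)} = y - 5 \left(-4\right) = y - -20 = y + 20 = 20 + y$)
$b{\left(1 \right)} - p{\left(D{\left(9 \right)},Y{\left(1 \right)} \right)} = \left(-19 + 1\right) - \left(20 - 18\right) = -18 - \left(20 - 18\right) = -18 - 2 = -20$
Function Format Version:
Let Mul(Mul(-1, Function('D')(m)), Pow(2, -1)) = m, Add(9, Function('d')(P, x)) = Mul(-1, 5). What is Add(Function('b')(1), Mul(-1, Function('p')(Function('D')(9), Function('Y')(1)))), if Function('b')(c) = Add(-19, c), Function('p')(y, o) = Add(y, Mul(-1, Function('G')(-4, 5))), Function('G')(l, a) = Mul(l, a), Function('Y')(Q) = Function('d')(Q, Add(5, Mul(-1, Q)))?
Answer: -20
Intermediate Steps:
Function('d')(P, x) = -14 (Function('d')(P, x) = Add(-9, Mul(-1, 5)) = Add(-9, -5) = -14)
Function('Y')(Q) = -14
Function('D')(m) = Mul(-2, m)
Function('G')(l, a) = Mul(a, l)
Function('p')(y, o) = Add(20, y) (Function('p')(y, o) = Add(y, Mul(-1, Mul(5, -4))) = Add(y, Mul(-1, -20)) = Add(y, 20) = Add(20, y))
Add(Function('b')(1), Mul(-1, Function('p')(Function('D')(9), Function('Y')(1)))) = Add(Add(-19, 1), Mul(-1, Add(20, Mul(-2, 9)))) = Add(-18, Mul(-1, Add(20, -18))) = Add(-18, Mul(-1, 2)) = Add(-18, -2) = -20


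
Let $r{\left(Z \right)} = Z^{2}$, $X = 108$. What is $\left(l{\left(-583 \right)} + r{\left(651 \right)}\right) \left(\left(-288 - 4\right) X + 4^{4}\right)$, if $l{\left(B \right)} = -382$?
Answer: $-13244546320$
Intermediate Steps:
$\left(l{\left(-583 \right)} + r{\left(651 \right)}\right) \left(\left(-288 - 4\right) X + 4^{4}\right) = \left(-382 + 651^{2}\right) \left(\left(-288 - 4\right) 108 + 4^{4}\right) = \left(-382 + 423801\right) \left(\left(-292\right) 108 + 256\right) = 423419 \left(-31536 + 256\right) = 423419 \left(-31280\right) = -13244546320$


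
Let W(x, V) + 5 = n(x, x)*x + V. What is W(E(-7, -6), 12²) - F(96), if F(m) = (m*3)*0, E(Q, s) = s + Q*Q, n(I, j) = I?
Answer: 1988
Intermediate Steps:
E(Q, s) = s + Q²
F(m) = 0 (F(m) = (3*m)*0 = 0)
W(x, V) = -5 + V + x² (W(x, V) = -5 + (x*x + V) = -5 + (x² + V) = -5 + (V + x²) = -5 + V + x²)
W(E(-7, -6), 12²) - F(96) = (-5 + 12² + (-6 + (-7)²)²) - 1*0 = (-5 + 144 + (-6 + 49)²) + 0 = (-5 + 144 + 43²) + 0 = (-5 + 144 + 1849) + 0 = 1988 + 0 = 1988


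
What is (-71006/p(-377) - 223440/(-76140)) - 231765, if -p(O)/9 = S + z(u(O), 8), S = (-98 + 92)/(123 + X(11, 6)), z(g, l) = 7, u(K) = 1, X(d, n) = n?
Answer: -6731323297/29187 ≈ -2.3063e+5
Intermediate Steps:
S = -2/43 (S = (-98 + 92)/(123 + 6) = -6/129 = -6*1/129 = -2/43 ≈ -0.046512)
p(O) = -2691/43 (p(O) = -9*(-2/43 + 7) = -9*299/43 = -2691/43)
(-71006/p(-377) - 223440/(-76140)) - 231765 = (-71006/(-2691/43) - 223440/(-76140)) - 231765 = (-71006*(-43/2691) - 223440*(-1/76140)) - 231765 = (234866/207 + 3724/1269) - 231765 = 33201758/29187 - 231765 = -6731323297/29187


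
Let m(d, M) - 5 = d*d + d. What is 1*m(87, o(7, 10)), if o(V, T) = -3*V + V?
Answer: 7661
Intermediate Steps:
o(V, T) = -2*V
m(d, M) = 5 + d + d² (m(d, M) = 5 + (d*d + d) = 5 + (d² + d) = 5 + (d + d²) = 5 + d + d²)
1*m(87, o(7, 10)) = 1*(5 + 87 + 87²) = 1*(5 + 87 + 7569) = 1*7661 = 7661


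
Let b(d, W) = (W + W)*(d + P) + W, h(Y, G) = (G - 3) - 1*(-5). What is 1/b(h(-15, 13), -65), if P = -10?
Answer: -1/715 ≈ -0.0013986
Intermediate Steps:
h(Y, G) = 2 + G (h(Y, G) = (-3 + G) + 5 = 2 + G)
b(d, W) = W + 2*W*(-10 + d) (b(d, W) = (W + W)*(d - 10) + W = (2*W)*(-10 + d) + W = 2*W*(-10 + d) + W = W + 2*W*(-10 + d))
1/b(h(-15, 13), -65) = 1/(-65*(-19 + 2*(2 + 13))) = 1/(-65*(-19 + 2*15)) = 1/(-65*(-19 + 30)) = 1/(-65*11) = 1/(-715) = -1/715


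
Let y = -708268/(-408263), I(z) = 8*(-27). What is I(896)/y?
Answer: -22046202/177067 ≈ -124.51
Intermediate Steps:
I(z) = -216
y = 708268/408263 (y = -708268*(-1/408263) = 708268/408263 ≈ 1.7348)
I(896)/y = -216/708268/408263 = -216*408263/708268 = -22046202/177067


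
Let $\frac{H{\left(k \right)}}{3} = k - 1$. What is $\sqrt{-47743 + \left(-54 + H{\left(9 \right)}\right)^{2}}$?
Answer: $i \sqrt{46843} \approx 216.43 i$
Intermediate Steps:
$H{\left(k \right)} = -3 + 3 k$ ($H{\left(k \right)} = 3 \left(k - 1\right) = 3 \left(-1 + k\right) = -3 + 3 k$)
$\sqrt{-47743 + \left(-54 + H{\left(9 \right)}\right)^{2}} = \sqrt{-47743 + \left(-54 + \left(-3 + 3 \cdot 9\right)\right)^{2}} = \sqrt{-47743 + \left(-54 + \left(-3 + 27\right)\right)^{2}} = \sqrt{-47743 + \left(-54 + 24\right)^{2}} = \sqrt{-47743 + \left(-30\right)^{2}} = \sqrt{-47743 + 900} = \sqrt{-46843} = i \sqrt{46843}$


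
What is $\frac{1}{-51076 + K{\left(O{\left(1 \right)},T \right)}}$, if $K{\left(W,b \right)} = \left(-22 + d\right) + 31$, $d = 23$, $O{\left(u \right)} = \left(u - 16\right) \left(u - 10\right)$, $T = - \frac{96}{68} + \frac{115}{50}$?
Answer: $- \frac{1}{51044} \approx -1.9591 \cdot 10^{-5}$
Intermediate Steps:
$T = \frac{151}{170}$ ($T = \left(-96\right) \frac{1}{68} + 115 \cdot \frac{1}{50} = - \frac{24}{17} + \frac{23}{10} = \frac{151}{170} \approx 0.88824$)
$O{\left(u \right)} = \left(-16 + u\right) \left(-10 + u\right)$
$K{\left(W,b \right)} = 32$ ($K{\left(W,b \right)} = \left(-22 + 23\right) + 31 = 1 + 31 = 32$)
$\frac{1}{-51076 + K{\left(O{\left(1 \right)},T \right)}} = \frac{1}{-51076 + 32} = \frac{1}{-51044} = - \frac{1}{51044}$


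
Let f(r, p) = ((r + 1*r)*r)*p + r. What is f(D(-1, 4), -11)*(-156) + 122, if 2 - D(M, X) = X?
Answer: 14162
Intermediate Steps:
D(M, X) = 2 - X
f(r, p) = r + 2*p*r² (f(r, p) = ((r + r)*r)*p + r = ((2*r)*r)*p + r = (2*r²)*p + r = 2*p*r² + r = r + 2*p*r²)
f(D(-1, 4), -11)*(-156) + 122 = ((2 - 1*4)*(1 + 2*(-11)*(2 - 1*4)))*(-156) + 122 = ((2 - 4)*(1 + 2*(-11)*(2 - 4)))*(-156) + 122 = -2*(1 + 2*(-11)*(-2))*(-156) + 122 = -2*(1 + 44)*(-156) + 122 = -2*45*(-156) + 122 = -90*(-156) + 122 = 14040 + 122 = 14162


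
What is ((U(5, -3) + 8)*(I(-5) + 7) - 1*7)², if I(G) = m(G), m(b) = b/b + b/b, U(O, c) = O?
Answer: 12100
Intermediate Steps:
m(b) = 2 (m(b) = 1 + 1 = 2)
I(G) = 2
((U(5, -3) + 8)*(I(-5) + 7) - 1*7)² = ((5 + 8)*(2 + 7) - 1*7)² = (13*9 - 7)² = (117 - 7)² = 110² = 12100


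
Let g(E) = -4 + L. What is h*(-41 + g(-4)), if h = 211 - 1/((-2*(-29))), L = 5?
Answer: -244740/29 ≈ -8439.3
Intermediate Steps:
g(E) = 1 (g(E) = -4 + 5 = 1)
h = 12237/58 (h = 211 - 1/58 = 12237/58 ≈ 210.98)
h*(-41 + g(-4)) = 12237*(-41 + 1)/58 = (12237/58)*(-40) = -244740/29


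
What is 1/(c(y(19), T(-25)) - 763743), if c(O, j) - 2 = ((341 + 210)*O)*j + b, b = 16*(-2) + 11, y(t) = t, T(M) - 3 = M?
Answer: -1/994080 ≈ -1.0060e-6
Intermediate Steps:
T(M) = 3 + M
b = -21 (b = -32 + 11 = -21)
c(O, j) = -19 + 551*O*j (c(O, j) = 2 + (((341 + 210)*O)*j - 21) = 2 + ((551*O)*j - 21) = 2 + (551*O*j - 21) = 2 + (-21 + 551*O*j) = -19 + 551*O*j)
1/(c(y(19), T(-25)) - 763743) = 1/((-19 + 551*19*(3 - 25)) - 763743) = 1/((-19 + 551*19*(-22)) - 763743) = 1/((-19 - 230318) - 763743) = 1/(-230337 - 763743) = 1/(-994080) = -1/994080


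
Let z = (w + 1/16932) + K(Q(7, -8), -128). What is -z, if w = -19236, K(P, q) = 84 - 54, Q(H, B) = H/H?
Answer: 325195991/16932 ≈ 19206.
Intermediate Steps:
Q(H, B) = 1
K(P, q) = 30
z = -325195991/16932 (z = (-19236 + 1/16932) + 30 = -325703951/16932 + 30 = -325195991/16932 ≈ -19206.)
-z = -1*(-325195991/16932) = 325195991/16932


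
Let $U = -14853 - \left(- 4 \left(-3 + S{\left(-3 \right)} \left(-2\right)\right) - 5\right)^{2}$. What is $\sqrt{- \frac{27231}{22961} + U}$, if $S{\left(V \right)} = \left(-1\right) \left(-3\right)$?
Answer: $\frac{i \sqrt{8337884988085}}{22961} \approx 125.76 i$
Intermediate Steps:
$S{\left(V \right)} = 3$
$U = -15814$ ($U = -14853 - \left(- 4 \left(-3 + 3 \left(-2\right)\right) - 5\right)^{2} = -14853 - \left(- 4 \left(-3 - 6\right) - 5\right)^{2} = -14853 - \left(\left(-4\right) \left(-9\right) - 5\right)^{2} = -14853 - \left(36 - 5\right)^{2} = -14853 - 31^{2} = -14853 - 961 = -15814$)
$\sqrt{- \frac{27231}{22961} + U} = \sqrt{- \frac{27231}{22961} - 15814} = \sqrt{- \frac{363132485}{22961}} = \frac{i \sqrt{8337884988085}}{22961}$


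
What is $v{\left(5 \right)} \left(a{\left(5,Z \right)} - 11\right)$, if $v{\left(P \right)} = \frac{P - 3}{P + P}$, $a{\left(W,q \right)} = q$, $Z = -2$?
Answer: $- \frac{13}{5} \approx -2.6$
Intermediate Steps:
$v{\left(P \right)} = \frac{-3 + P}{2 P}$
$v{\left(5 \right)} \left(a{\left(5,Z \right)} - 11\right) = \frac{-3 + 5}{2 \cdot 5} \left(-2 - 11\right) = \frac{1}{2} \cdot \frac{1}{5} \cdot 2 \left(-13\right) = \frac{1}{5} \left(-13\right) = - \frac{13}{5}$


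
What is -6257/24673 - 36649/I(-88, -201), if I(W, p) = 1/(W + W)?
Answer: 159146370495/24673 ≈ 6.4502e+6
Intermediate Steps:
I(W, p) = 1/(2*W)
-6257/24673 - 36649/I(-88, -201) = -6257/24673 - 36649/((½)/(-88)) = -6257*1/24673 - 36649/((½)*(-1/88)) = -6257/24673 - 36649/(-1/176) = -6257/24673 - 36649*(-176) = -6257/24673 + 6450224 = 159146370495/24673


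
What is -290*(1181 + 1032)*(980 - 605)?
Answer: -240663750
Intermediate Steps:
-290*(1181 + 1032)*(980 - 605) = -641770*375 = -290*829875 = -240663750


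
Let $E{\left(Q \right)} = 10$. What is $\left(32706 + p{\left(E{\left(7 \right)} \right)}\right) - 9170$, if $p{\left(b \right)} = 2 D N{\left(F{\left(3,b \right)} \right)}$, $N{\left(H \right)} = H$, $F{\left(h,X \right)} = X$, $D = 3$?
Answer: $23596$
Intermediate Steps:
$p{\left(b \right)} = 6 b$ ($p{\left(b \right)} = 2 \cdot 3 b = 6 b$)
$\left(32706 + p{\left(E{\left(7 \right)} \right)}\right) - 9170 = \left(32706 + 6 \cdot 10\right) - 9170 = \left(32706 + 60\right) - 9170 = 32766 - 9170 = 23596$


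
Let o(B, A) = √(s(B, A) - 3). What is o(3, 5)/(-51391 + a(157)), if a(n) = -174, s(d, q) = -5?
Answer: -2*I*√2/51565 ≈ -5.4852e-5*I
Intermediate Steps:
o(B, A) = 2*I*√2 (o(B, A) = √(-5 - 3) = √(-8) = 2*I*√2)
o(3, 5)/(-51391 + a(157)) = (2*I*√2)/(-51391 - 174) = (2*I*√2)/(-51565) = -2*I*√2/51565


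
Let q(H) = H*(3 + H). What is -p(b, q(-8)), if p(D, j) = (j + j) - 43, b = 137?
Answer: -37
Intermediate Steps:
p(D, j) = -43 + 2*j (p(D, j) = 2*j - 43 = -43 + 2*j)
-p(b, q(-8)) = -(-43 + 2*(-8*(3 - 8))) = -(-43 + 2*(-8*(-5))) = -(-43 + 2*40) = -(-43 + 80) = -1*37 = -37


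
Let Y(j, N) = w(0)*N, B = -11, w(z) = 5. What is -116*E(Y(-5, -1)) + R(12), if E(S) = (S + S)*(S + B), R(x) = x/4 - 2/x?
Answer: -111343/6 ≈ -18557.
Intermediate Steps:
R(x) = -2/x + x/4 (R(x) = x*(¼) - 2/x = x/4 - 2/x = -2/x + x/4)
Y(j, N) = 5*N
E(S) = 2*S*(-11 + S) (E(S) = (S + S)*(S - 11) = (2*S)*(-11 + S) = 2*S*(-11 + S))
-116*E(Y(-5, -1)) + R(12) = -232*5*(-1)*(-11 + 5*(-1)) + (-2/12 + (¼)*12) = -232*(-5)*(-11 - 5) + (-2*1/12 + 3) = -232*(-5)*(-16) + (-⅙ + 3) = -116*160 + 17/6 = -18560 + 17/6 = -111343/6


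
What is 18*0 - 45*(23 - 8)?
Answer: -675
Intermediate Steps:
18*0 - 45*(23 - 8) = 0 - 45*15 = 0 - 675 = -675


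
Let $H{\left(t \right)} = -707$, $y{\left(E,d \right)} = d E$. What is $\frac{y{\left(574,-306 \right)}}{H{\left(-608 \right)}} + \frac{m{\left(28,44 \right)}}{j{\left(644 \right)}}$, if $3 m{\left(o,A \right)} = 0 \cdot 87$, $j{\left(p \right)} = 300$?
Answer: $\frac{25092}{101} \approx 248.44$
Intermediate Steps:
$y{\left(E,d \right)} = E d$
$m{\left(o,A \right)} = 0$ ($m{\left(o,A \right)} = \frac{0 \cdot 87}{3} = \frac{1}{3} \cdot 0 = 0$)
$\frac{y{\left(574,-306 \right)}}{H{\left(-608 \right)}} + \frac{m{\left(28,44 \right)}}{j{\left(644 \right)}} = \frac{574 \left(-306\right)}{-707} + \frac{0}{300} = \left(-175644\right) \left(- \frac{1}{707}\right) + 0 \cdot \frac{1}{300} = \frac{25092}{101} + 0 = \frac{25092}{101}$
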